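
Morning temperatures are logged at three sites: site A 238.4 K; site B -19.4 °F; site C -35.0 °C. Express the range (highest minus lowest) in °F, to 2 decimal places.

11.60 °F

site A: 238.4 K = -34.750 °C.
site B: -19.4 °F = -28.556 °C.
Spread: (-28.556) − (-35.000) = 6.444 °C = 11.60 °F.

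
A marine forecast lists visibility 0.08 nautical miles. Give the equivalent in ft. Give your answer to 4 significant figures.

486.1 ft

1 nmi = 6076.12 ft, so 0.08 × 6076.12 = 486.1 ft.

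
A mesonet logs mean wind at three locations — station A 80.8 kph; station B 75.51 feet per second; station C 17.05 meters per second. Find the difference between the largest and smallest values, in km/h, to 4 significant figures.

station B: 75.51 ft/s = 82.8556 km/h.
station C: 17.05 m/s = 61.3800 km/h.
Spread: 82.8556 − 61.3800 = 21.48 km/h.

21.48 km/h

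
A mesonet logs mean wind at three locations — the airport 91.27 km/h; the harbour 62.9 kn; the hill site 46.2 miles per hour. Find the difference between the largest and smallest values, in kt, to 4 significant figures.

the airport: 91.27 km/h = 49.2819 kt.
the hill site: 46.2 mph = 40.1467 kt.
Spread: 62.9000 − 40.1467 = 22.75 kt.

22.75 kt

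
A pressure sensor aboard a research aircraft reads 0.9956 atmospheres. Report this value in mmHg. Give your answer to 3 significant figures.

757 mmHg

1 atm = 760 mmHg, so 0.9956 × 760 = 757 mmHg.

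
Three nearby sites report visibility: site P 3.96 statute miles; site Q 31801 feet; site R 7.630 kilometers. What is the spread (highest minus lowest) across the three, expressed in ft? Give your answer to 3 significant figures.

site P: 3.96 SM = 20908.80 ft.
site R: 7.630 km = 25032.81 ft.
Spread: 31801.00 − 20908.80 = 10900 ft.

10900 ft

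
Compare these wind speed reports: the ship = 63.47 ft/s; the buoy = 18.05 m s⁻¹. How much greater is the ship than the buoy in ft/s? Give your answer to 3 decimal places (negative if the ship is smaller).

4.251 ft/s

the buoy: 18.05 m/s = 59.21916 ft/s.
Difference: 63.47000 − 59.21916 = 4.251 ft/s.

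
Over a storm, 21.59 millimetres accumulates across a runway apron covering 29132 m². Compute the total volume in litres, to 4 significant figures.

629000 litres

1 mm over 1 m² is 1 L, so volume = 21.59 × 29132 = 628959.88 L ≈ 629000 L.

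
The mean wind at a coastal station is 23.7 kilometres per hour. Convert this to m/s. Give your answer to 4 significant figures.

6.583 m/s

1 km/h = 0.277778 m/s, so 23.7 × 0.277778 = 6.583 m/s.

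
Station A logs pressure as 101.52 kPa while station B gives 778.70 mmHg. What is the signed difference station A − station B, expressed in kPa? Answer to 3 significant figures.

station B: 778.70 mmHg = 103.8181 kPa.
Difference: 101.5200 − 103.8181 = -2.30 kPa.

-2.30 kPa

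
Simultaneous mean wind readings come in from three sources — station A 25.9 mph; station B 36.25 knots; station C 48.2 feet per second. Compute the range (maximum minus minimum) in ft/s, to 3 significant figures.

station A: 25.9 mph = 37.987 ft/s.
station B: 36.25 kt = 61.183 ft/s.
Spread: 61.183 − 37.987 = 23.2 ft/s.

23.2 ft/s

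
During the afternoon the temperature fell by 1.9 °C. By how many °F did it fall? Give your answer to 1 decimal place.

3.4 °F

Converting a difference, only the 9/5 scale factor applies: Δ°F = 1.9 × 1.8 = 3.4 °F.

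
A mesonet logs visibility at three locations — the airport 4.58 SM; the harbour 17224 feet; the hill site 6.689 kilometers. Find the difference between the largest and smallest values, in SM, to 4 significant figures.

the harbour: 17224 ft = 3.26212 SM.
the hill site: 6.689 km = 4.15635 SM.
Spread: 4.58000 − 3.26212 = 1.318 SM.

1.318 SM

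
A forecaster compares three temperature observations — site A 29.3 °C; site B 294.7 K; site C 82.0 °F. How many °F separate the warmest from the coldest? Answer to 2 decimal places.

site B: 294.7 K = 21.550 °C.
site C: 82.0 °F = 27.778 °C.
Spread: 29.300 − 21.550 = 7.750 °C = 13.95 °F.

13.95 °F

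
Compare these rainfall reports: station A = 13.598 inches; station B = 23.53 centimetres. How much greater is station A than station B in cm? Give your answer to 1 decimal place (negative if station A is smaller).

11.0 cm

station A: 13.598 in = 34.539 cm.
Difference: 34.539 − 23.530 = 11.0 cm.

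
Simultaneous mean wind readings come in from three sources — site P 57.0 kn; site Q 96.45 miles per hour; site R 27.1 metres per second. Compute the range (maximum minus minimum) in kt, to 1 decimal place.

31.1 kt

site Q: 96.45 mph = 83.813 kt.
site R: 27.1 m/s = 52.678 kt.
Spread: 83.813 − 52.678 = 31.1 kt.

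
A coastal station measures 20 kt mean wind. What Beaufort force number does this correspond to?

20 kt lies in the Beaufort 5 band (fresh breeze, 17–21 kt).

Beaufort force 5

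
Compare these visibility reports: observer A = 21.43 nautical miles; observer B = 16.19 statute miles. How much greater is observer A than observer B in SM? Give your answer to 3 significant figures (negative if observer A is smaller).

observer A: 21.43 nmi = 24.6612 SM.
Difference: 24.6612 − 16.1900 = 8.47 SM.

8.47 SM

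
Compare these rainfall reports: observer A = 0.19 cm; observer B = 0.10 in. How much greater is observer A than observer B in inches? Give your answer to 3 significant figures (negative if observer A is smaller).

observer A: 0.19 cm = 0.074803 in.
Difference: 0.074803 − 0.100000 = -0.0252 in.

-0.0252 in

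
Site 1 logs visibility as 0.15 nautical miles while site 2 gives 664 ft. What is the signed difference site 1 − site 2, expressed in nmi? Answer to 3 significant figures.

site 2: 664 ft = 0.109280 nmi.
Difference: 0.150000 − 0.109280 = 0.0407 nmi.

0.0407 nmi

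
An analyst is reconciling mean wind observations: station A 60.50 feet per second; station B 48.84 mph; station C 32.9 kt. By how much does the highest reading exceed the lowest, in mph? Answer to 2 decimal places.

station A: 60.50 ft/s = 41.2500 mph.
station C: 32.9 kt = 37.8606 mph.
Spread: 48.8400 − 37.8606 = 10.98 mph.

10.98 mph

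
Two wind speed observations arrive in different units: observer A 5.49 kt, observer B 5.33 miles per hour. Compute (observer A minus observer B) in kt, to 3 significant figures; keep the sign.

observer B: 5.33 mph = 4.63164 kt.
Difference: 5.49000 − 4.63164 = 0.858 kt.

0.858 kt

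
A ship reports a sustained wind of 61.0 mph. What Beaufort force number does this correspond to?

61.0 mph = 27.3 m/s, which is Beaufort 10 (storm, 24.5–28.4 m/s).

Beaufort force 10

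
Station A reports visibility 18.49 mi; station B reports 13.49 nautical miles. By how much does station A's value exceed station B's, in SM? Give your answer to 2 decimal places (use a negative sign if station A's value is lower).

2.97 SM

station B: 13.49 nmi = 15.5240 SM.
Difference: 18.4900 − 15.5240 = 2.97 SM.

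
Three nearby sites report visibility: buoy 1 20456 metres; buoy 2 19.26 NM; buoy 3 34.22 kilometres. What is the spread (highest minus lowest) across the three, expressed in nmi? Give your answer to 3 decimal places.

buoy 1: 20456 m = 11.04536 nmi.
buoy 3: 34.22 km = 18.47732 nmi.
Spread: 19.26000 − 11.04536 = 8.215 nmi.

8.215 nmi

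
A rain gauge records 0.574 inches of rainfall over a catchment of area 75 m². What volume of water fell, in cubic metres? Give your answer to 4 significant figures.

Depth: 0.574 in × 25.4 = 14.5796 mm.
1 mm over 1 m² is 1 L, so volume = 14.5796 × 75 = 1093.47 L = 1.093 m³.

1.093 cubic metres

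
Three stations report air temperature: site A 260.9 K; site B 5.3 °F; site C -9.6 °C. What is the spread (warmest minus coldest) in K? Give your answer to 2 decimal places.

5.23 K

site A: 260.9 K = -12.250 °C.
site B: 5.3 °F = -14.833 °C.
Spread: (-9.600) − (-14.833) = 5.233 °C.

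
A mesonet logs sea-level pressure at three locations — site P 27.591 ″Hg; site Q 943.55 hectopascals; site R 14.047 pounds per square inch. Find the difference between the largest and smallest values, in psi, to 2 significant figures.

site P: 27.591 inHg = 13.5514 psi.
site Q: 943.55 hPa = 13.6850 psi.
Spread: 14.0470 − 13.5514 = 0.50 psi.

0.50 psi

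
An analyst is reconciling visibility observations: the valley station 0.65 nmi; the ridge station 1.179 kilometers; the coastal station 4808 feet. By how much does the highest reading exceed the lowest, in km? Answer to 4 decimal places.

0.2865 km

the valley station: 0.65 nmi = 1.203800 km.
the coastal station: 4808 ft = 1.465478 km.
Spread: 1.465478 − 1.179000 = 0.2865 km.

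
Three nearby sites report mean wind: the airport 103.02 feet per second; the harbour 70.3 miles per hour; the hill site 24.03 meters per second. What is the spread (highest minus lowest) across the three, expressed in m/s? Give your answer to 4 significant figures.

7.397 m/s

the airport: 103.02 ft/s = 31.40050 m/s.
the harbour: 70.3 mph = 31.42691 m/s.
Spread: 31.42691 − 24.03000 = 7.397 m/s.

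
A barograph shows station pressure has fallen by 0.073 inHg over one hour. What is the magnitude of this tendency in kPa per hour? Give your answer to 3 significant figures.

0.073 inHg / 1 h × 3.38639 kPa/inHg = 0.247 kPa/h.

0.247 kPa per hour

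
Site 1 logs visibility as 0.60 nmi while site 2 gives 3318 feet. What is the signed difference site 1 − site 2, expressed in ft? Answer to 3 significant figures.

328 ft

site 1: 0.60 nmi = 3645.67 ft.
Difference: 3645.67 − 3318.00 = 328 ft.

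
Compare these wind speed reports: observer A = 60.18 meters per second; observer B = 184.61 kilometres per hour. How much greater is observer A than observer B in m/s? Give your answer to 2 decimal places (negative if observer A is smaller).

observer B: 184.61 km/h = 51.2806 m/s.
Difference: 60.1800 − 51.2806 = 8.90 m/s.

8.90 m/s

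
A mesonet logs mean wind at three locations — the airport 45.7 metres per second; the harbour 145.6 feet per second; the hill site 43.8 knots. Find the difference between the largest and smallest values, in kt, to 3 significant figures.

the airport: 45.7 m/s = 88.834 kt.
the harbour: 145.6 ft/s = 86.266 kt.
Spread: 88.834 − 43.800 = 45.0 kt.

45.0 kt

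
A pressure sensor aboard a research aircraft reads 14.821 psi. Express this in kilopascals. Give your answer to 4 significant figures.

102.2 kPa

1 psi = 6.89476 kPa, so 14.821 × 6.89476 = 102.2 kPa.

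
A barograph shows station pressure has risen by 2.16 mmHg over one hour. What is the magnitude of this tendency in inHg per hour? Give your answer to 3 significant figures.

0.0850 inHg per hour

2.16 mmHg / 1 h × 0.0393701 inHg/mmHg = 0.0850 inHg/h.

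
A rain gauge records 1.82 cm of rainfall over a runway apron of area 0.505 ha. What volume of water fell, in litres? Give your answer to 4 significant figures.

91910 litres

Depth: 1.82 cm × 10 = 18.2 mm.
Area: 0.505 ha = 5050 m².
1 mm over 1 m² is 1 L, so volume = 18.2 × 5050 = 91910 L.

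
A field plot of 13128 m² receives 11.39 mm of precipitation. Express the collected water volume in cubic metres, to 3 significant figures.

1 mm over 1 m² is 1 L, so volume = 11.39 × 13128 = 149527.92 L = 150 m³.

150 cubic metres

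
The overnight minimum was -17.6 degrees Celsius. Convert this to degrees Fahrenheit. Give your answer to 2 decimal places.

°F = °C × 9/5 + 32 = -17.6 × 1.8 + 32 = 0.32 °F.

0.32 °F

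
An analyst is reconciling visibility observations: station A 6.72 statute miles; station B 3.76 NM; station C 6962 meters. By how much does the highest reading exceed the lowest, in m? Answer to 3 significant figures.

station A: 6.72 SM = 10814.79 m.
station B: 3.76 nmi = 6963.52 m.
Spread: 10814.79 − 6962.00 = 3850 m.

3850 m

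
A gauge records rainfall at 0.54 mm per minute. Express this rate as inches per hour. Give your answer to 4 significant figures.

1.276 in/hour

0.54 mm/minute × 0.0393701 in/mm × 60 minute/hour = 1.276 in/hour.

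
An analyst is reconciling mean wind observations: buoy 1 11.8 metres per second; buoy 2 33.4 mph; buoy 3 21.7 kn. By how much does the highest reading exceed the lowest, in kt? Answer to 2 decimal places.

buoy 1: 11.8 m/s = 22.9374 kt.
buoy 2: 33.4 mph = 29.0238 kt.
Spread: 29.0238 − 21.7000 = 7.32 kt.

7.32 kt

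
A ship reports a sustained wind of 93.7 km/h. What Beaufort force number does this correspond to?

Beaufort force 10

93.7 km/h = 26.0 m/s, which is Beaufort 10 (storm, 24.5–28.4 m/s).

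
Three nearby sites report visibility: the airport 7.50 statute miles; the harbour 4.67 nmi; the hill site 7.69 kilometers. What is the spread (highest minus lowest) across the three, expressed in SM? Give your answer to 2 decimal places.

2.72 SM

the harbour: 4.67 nmi = 5.3741 SM.
the hill site: 7.69 km = 4.7783 SM.
Spread: 7.5000 − 4.7783 = 2.72 SM.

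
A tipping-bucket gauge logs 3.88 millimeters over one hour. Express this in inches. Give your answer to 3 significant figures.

0.153 in

1 mm = 0.0393701 in, so 3.88 × 0.0393701 = 0.153 in.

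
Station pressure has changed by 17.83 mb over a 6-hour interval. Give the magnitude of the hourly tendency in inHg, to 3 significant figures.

0.0878 inHg per hour

17.83 mb / 6 h × 0.02953 inHg/mb = 0.0878 inHg/h.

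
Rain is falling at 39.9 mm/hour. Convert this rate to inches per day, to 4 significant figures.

37.70 in/day

39.9 mm/hour × 0.0393701 in/mm × 24 hour/day = 37.70 in/day.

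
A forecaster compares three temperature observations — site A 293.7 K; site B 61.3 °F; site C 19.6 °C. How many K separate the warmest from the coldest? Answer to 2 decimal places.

site A: 293.7 K = 20.550 °C.
site B: 61.3 °F = 16.278 °C.
Spread: 20.550 − 16.278 = 4.272 °C.

4.27 K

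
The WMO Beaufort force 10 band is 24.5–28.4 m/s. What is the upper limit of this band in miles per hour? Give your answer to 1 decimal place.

24.5–28.4 m/s × 2.237 = 54.8–63.5 mph.

63.5 mph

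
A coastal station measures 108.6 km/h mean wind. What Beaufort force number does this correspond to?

108.6 km/h = 30.2 m/s, which is Beaufort 11 (violent storm, 28.5–32.6 m/s).

Beaufort force 11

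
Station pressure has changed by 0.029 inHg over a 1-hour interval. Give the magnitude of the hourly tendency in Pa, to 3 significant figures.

98.2 Pa per hour

0.029 inHg / 1 h × 3386.39 Pa/inHg = 98.2 Pa/h.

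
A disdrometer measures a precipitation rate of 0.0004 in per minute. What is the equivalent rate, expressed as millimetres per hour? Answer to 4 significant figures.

0.6096 mm/hour

0.0004 in/minute × 25.4 mm/in × 60 minute/hour = 0.6096 mm/hour.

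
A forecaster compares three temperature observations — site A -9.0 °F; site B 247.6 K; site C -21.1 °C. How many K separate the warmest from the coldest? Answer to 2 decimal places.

site A: -9.0 °F = -22.778 °C.
site B: 247.6 K = -25.550 °C.
Spread: (-21.100) − (-25.550) = 4.450 °C.

4.45 K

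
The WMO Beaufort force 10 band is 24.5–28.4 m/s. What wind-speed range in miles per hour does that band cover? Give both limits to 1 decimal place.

54.8 to 63.5 mph

24.5–28.4 m/s × 2.237 = 54.8–63.5 mph.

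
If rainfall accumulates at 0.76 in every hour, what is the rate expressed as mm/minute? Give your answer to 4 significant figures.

0.3217 mm/minute

0.76 in/hour × 25.4 mm/in × 0.0166667 hour/minute = 0.3217 mm/minute.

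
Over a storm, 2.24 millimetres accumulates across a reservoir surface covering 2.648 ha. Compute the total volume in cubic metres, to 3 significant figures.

59.3 cubic metres

Area: 2.648 ha = 26480 m².
1 mm over 1 m² is 1 L, so volume = 2.24 × 26480 = 59315.2 L = 59.3 m³.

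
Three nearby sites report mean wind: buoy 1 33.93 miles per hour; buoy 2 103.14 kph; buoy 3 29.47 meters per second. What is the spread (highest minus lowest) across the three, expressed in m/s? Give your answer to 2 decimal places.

14.30 m/s

buoy 1: 33.93 mph = 15.1681 m/s.
buoy 2: 103.14 km/h = 28.6500 m/s.
Spread: 29.4700 − 15.1681 = 14.30 m/s.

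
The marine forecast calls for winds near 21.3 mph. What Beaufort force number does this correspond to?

Beaufort force 5

21.3 mph = 9.5 m/s, which is Beaufort 5 (fresh breeze, 8.0–10.7 m/s).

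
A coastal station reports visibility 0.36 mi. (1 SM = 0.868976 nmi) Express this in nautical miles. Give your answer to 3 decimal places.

0.313 nmi

1 SM = 0.868976 nmi, so 0.36 × 0.868976 = 0.313 nmi.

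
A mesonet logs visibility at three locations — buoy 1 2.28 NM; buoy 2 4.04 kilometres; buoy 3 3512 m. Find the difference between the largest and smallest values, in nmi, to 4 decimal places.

buoy 2: 4.04 km = 2.181425 nmi.
buoy 3: 3512 m = 1.896328 nmi.
Spread: 2.280000 − 1.896328 = 0.3837 nmi.

0.3837 nmi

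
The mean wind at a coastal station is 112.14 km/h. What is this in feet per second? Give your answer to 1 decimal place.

1 km/h = 0.911344 ft/s, so 112.14 × 0.911344 = 102.2 ft/s.

102.2 ft/s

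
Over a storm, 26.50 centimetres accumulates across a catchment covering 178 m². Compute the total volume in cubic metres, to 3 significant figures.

47.2 cubic metres

Depth: 26.50 cm × 10 = 265 mm.
1 mm over 1 m² is 1 L, so volume = 265 × 178 = 47170 L = 47.2 m³.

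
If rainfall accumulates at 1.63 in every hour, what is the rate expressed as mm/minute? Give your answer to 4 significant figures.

1.63 in/hour × 25.4 mm/in × 0.0166667 hour/minute = 0.6900 mm/minute.

0.6900 mm/minute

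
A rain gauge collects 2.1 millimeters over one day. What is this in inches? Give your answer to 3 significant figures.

0.0827 in

1 mm = 0.0393701 in, so 2.1 × 0.0393701 = 0.0827 in.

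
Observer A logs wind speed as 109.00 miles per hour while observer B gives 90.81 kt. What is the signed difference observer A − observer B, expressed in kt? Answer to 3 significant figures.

3.91 kt

observer A: 109.00 mph = 94.7184 kt.
Difference: 94.7184 − 90.8100 = 3.91 kt.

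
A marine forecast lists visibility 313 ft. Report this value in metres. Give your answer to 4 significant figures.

95.40 m

1 ft = 0.3048 m, so 313 × 0.3048 = 95.40 m.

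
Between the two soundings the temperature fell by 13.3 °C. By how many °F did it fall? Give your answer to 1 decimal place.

For a temperature change the 32° offset cancels: Δ°F = 13.3 × 1.8 = 23.9 °F.

23.9 °F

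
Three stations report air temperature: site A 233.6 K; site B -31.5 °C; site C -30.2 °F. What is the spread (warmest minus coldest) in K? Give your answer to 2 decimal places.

site A: 233.6 K = -39.550 °C.
site C: -30.2 °F = -34.556 °C.
Spread: (-31.500) − (-39.550) = 8.050 °C.

8.05 K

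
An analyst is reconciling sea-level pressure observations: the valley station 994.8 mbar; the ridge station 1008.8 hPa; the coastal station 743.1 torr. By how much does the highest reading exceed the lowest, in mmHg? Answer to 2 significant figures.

14 mmHg

the valley station: 994.8 mb = 746.16 mmHg.
the ridge station: 1008.8 hPa = 756.66 mmHg.
Spread: 756.66 − 743.10 = 14 mmHg.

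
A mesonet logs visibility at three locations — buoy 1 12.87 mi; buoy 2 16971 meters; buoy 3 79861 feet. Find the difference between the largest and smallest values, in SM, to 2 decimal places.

4.58 SM

buoy 2: 16971 m = 10.5453 SM.
buoy 3: 79861 ft = 15.1252 SM.
Spread: 15.1252 − 10.5453 = 4.58 SM.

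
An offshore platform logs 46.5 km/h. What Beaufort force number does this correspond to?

Beaufort force 6

46.5 km/h = 12.9 m/s, which is Beaufort 6 (strong breeze, 10.8–13.8 m/s).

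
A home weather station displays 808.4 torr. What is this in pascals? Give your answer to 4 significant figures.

107800 Pa

1 mmHg = 133.322 Pa, so 808.4 × 133.322 = 107800 Pa.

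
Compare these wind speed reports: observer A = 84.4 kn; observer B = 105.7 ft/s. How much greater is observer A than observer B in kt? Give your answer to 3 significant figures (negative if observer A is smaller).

21.8 kt

observer B: 105.7 ft/s = 62.626 kt.
Difference: 84.400 − 62.626 = 21.8 kt.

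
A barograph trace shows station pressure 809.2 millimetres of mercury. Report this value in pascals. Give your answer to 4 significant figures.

1 mmHg = 133.322 Pa, so 809.2 × 133.322 = 107900 Pa.

107900 Pa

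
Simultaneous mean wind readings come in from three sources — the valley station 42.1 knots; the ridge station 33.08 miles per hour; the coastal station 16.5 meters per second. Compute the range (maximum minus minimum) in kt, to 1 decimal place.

13.4 kt

the ridge station: 33.08 mph = 28.746 kt.
the coastal station: 16.5 m/s = 32.073 kt.
Spread: 42.100 − 28.746 = 13.4 kt.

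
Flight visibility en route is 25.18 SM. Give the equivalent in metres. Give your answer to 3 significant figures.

40500 m

1 SM = 1609.34 m, so 25.18 × 1609.34 = 40500 m.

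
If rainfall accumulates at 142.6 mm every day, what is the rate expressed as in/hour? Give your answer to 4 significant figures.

0.2339 in/hour

142.6 mm/day × 0.0393701 in/mm × 0.0416667 day/hour = 0.2339 in/hour.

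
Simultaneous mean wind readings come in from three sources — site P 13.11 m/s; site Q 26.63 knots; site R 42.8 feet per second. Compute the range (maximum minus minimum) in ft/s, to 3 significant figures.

site P: 13.11 m/s = 43.0118 ft/s.
site Q: 26.63 kt = 44.9464 ft/s.
Spread: 44.9464 − 42.8000 = 2.15 ft/s.

2.15 ft/s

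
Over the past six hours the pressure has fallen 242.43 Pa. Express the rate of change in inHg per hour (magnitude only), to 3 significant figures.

0.0119 inHg per hour

242.43 Pa / 6 h × 0.0002953 inHg/Pa = 0.0119 inHg/h.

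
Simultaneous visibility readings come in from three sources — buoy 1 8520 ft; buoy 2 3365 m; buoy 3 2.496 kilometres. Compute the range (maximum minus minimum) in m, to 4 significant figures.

buoy 1: 8520 ft = 2596.896 m.
buoy 3: 2.496 km = 2496.000 m.
Spread: 3365.000 − 2496.000 = 869.0 m.

869.0 m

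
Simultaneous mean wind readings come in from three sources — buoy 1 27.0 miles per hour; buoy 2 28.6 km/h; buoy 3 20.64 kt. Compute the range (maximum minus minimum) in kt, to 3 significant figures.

buoy 1: 27.0 mph = 23.4624 kt.
buoy 2: 28.6 km/h = 15.4428 kt.
Spread: 23.4624 − 15.4428 = 8.02 kt.

8.02 kt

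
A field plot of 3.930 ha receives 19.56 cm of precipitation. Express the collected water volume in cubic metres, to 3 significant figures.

7690 cubic metres

Depth: 19.56 cm × 10 = 195.6 mm.
Area: 3.930 ha = 39300 m².
1 mm over 1 m² is 1 L, so volume = 195.6 × 39300 = 7687080 L = 7690 m³.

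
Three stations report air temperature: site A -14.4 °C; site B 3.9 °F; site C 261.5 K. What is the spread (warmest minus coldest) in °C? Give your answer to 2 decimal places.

3.96 °C

site B: 3.9 °F = -15.611 °C.
site C: 261.5 K = -11.650 °C.
Spread: (-11.650) − (-15.611) = 3.961 °C.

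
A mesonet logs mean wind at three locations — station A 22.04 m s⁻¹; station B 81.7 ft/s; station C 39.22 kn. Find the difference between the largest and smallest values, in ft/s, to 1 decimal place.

station A: 22.04 m/s = 72.310 ft/s.
station C: 39.22 kt = 66.196 ft/s.
Spread: 81.700 − 66.196 = 15.5 ft/s.

15.5 ft/s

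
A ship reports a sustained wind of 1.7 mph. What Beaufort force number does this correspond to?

1.7 mph = 0.8 m/s, which is Beaufort 1 (light air, 0.3–1.5 m/s).

Beaufort force 1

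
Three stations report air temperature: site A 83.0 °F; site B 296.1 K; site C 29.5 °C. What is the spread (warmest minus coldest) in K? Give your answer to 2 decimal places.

6.55 K

site A: 83.0 °F = 28.333 °C.
site B: 296.1 K = 22.950 °C.
Spread: 29.500 − 22.950 = 6.550 °C.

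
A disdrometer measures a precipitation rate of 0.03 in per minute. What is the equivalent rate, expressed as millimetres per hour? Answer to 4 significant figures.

0.03 in/minute × 25.4 mm/in × 60 minute/hour = 45.72 mm/hour.

45.72 mm/hour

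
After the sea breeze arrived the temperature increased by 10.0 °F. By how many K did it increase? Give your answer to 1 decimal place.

5.6 K

For a temperature change the 32° offset cancels: ΔK = 10.0 × 0.5556 = 5.6 K.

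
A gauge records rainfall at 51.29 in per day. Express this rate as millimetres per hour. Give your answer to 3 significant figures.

54.3 mm/hour

51.29 in/day × 25.4 mm/in × 0.0416667 day/hour = 54.3 mm/hour.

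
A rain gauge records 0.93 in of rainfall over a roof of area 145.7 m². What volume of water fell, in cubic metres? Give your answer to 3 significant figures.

Depth: 0.93 in × 25.4 = 23.622 mm.
1 mm over 1 m² is 1 L, so volume = 23.622 × 145.7 = 3441.7254 L = 3.44 m³.

3.44 cubic metres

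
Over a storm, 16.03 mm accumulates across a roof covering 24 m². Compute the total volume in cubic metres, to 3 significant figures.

1 mm over 1 m² is 1 L, so volume = 16.03 × 24 = 384.72 L = 0.385 m³.

0.385 cubic metres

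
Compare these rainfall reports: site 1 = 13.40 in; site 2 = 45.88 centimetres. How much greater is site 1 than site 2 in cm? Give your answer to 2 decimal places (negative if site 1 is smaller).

-11.84 cm

site 1: 13.40 in = 34.0360 cm.
Difference: 34.0360 − 45.8800 = -11.84 cm.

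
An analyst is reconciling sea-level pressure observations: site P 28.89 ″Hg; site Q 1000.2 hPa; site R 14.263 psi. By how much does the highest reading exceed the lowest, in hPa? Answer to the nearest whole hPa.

22 hPa

site P: 28.89 inHg = 978.33 hPa.
site R: 14.263 psi = 983.40 hPa.
Spread: 1000.20 − 978.33 = 22 hPa.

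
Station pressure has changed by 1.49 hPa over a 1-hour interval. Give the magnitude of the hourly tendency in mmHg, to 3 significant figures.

1.12 mmHg per hour

1.49 hPa / 1 h × 0.750062 mmHg/hPa = 1.12 mmHg/h.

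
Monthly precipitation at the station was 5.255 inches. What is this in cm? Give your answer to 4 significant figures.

1 in = 2.54 cm, so 5.255 × 2.54 = 13.35 cm.

13.35 cm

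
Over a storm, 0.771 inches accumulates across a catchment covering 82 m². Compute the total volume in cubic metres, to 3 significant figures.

Depth: 0.771 in × 25.4 = 19.5834 mm.
1 mm over 1 m² is 1 L, so volume = 19.5834 × 82 = 1605.8388 L = 1.61 m³.

1.61 cubic metres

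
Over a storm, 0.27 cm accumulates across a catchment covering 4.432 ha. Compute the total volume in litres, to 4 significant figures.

Depth: 0.27 cm × 10 = 2.7 mm.
Area: 4.432 ha = 44320 m².
1 mm over 1 m² is 1 L, so volume = 2.7 × 44320 = 119664 L ≈ 119700 L.

119700 litres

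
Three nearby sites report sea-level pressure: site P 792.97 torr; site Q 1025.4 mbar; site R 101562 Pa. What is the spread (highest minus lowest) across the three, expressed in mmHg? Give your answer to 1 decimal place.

31.2 mmHg

site Q: 1025.4 mb = 769.113 mmHg.
site R: 101562 Pa = 761.778 mmHg.
Spread: 792.970 − 761.778 = 31.2 mmHg.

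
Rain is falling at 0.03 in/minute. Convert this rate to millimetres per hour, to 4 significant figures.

45.72 mm/hour

0.03 in/minute × 25.4 mm/in × 60 minute/hour = 45.72 mm/hour.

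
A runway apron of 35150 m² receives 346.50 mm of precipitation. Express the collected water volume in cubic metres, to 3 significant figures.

12200 cubic metres

1 mm over 1 m² is 1 L, so volume = 346.5 × 35150 = 12179475 L = 12200 m³.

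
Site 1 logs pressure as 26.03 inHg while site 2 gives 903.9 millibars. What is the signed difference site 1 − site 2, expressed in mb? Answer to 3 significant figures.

-22.4 mb

site 1: 26.03 inHg = 881.477 mb.
Difference: 881.477 − 903.900 = -22.4 mb.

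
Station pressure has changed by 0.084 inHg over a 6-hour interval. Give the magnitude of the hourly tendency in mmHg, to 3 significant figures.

0.084 inHg / 6 h × 25.4 mmHg/inHg = 0.356 mmHg/h.

0.356 mmHg per hour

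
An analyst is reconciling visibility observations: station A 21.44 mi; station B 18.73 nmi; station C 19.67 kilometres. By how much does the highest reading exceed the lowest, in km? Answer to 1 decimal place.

15.0 km

station A: 21.44 SM = 34.504 km.
station B: 18.73 nmi = 34.688 km.
Spread: 34.688 − 19.670 = 15.0 km.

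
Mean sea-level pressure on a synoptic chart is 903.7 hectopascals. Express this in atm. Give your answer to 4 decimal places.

1 hPa = 0.000986923 atm, so 903.7 × 0.000986923 = 0.8919 atm.

0.8919 atm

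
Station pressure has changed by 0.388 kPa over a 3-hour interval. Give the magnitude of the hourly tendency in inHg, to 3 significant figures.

0.0382 inHg per hour

0.388 kPa / 3 h × 0.2953 inHg/kPa = 0.0382 inHg/h.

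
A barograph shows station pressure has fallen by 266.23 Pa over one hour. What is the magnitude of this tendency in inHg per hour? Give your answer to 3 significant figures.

266.23 Pa / 1 h × 0.0002953 inHg/Pa = 0.0786 inHg/h.

0.0786 inHg per hour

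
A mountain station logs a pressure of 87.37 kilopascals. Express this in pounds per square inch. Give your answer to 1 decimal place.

1 kPa = 0.145038 psi, so 87.37 × 0.145038 = 12.7 psi.

12.7 psi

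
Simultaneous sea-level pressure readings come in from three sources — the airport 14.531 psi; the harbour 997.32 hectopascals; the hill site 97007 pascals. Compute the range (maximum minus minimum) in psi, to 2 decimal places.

0.46 psi

the harbour: 997.32 hPa = 14.4649 psi.
the hill site: 97007 Pa = 14.0697 psi.
Spread: 14.5310 − 14.0697 = 0.46 psi.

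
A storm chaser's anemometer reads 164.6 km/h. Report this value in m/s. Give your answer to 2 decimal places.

45.72 m/s

1 km/h = 0.277778 m/s, so 164.6 × 0.277778 = 45.72 m/s.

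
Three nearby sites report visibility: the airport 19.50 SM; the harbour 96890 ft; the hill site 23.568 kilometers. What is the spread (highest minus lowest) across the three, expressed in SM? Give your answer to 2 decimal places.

the harbour: 96890 ft = 18.3504 SM.
the hill site: 23.568 km = 14.6445 SM.
Spread: 19.5000 − 14.6445 = 4.86 SM.

4.86 SM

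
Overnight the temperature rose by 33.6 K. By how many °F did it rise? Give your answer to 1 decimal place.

For a temperature change the 32° offset cancels: Δ°F = 33.6 × 1.8 = 60.5 °F.

60.5 °F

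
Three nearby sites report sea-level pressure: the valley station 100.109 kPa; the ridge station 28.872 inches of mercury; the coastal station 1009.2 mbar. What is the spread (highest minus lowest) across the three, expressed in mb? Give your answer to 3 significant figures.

the valley station: 100.109 kPa = 1001.090 mb.
the ridge station: 28.872 inHg = 977.718 mb.
Spread: 1009.200 − 977.718 = 31.5 mb.

31.5 mb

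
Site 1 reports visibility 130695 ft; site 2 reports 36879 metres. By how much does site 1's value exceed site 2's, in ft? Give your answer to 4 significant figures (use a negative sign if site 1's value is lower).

9701 ft

site 2: 36879 m = 120994.09 ft.
Difference: 130695.00 − 120994.09 = 9701 ft.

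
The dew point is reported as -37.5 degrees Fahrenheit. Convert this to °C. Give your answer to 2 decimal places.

-38.61 °C

°C = (°F − 32) × 5/9 = (-37.5 − 32) / 1.8 = -38.61 °C.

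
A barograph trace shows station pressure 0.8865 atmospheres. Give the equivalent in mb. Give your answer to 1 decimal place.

898.2 mb

1 atm = 1013.25 mb, so 0.8865 × 1013.25 = 898.2 mb.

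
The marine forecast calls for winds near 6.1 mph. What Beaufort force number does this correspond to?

6.1 mph = 2.7 m/s, which is Beaufort 2 (light breeze, 1.6–3.3 m/s).

Beaufort force 2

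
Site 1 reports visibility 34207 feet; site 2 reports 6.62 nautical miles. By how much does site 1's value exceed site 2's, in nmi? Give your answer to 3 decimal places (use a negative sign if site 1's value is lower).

site 1: 34207 ft = 5.62975 nmi.
Difference: 5.62975 − 6.62000 = -0.990 nmi.

-0.990 nmi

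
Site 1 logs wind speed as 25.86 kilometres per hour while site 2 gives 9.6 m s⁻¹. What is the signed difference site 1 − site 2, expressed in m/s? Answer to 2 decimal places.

site 1: 25.86 km/h = 7.1833 m/s.
Difference: 7.1833 − 9.6000 = -2.42 m/s.

-2.42 m/s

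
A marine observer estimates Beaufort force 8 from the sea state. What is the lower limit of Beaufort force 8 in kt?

34 kt

Beaufort 8 (gale) spans 34–40 knots.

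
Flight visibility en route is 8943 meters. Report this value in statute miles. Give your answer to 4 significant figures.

5.557 SM

1 m = 0.000621371 SM, so 8943 × 0.000621371 = 5.557 SM.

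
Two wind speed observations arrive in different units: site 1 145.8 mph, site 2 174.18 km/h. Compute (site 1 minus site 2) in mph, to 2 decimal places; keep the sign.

37.57 mph

site 2: 174.18 km/h = 108.2304 mph.
Difference: 145.8000 − 108.2304 = 37.57 mph.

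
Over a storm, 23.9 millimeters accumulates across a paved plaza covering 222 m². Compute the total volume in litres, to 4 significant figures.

5306 litres

1 mm over 1 m² is 1 L, so volume = 23.9 × 222 = 5305.8 L ≈ 5306 L.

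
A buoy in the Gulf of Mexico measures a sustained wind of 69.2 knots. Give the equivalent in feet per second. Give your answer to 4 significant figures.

116.8 ft/s

1 kt = 1.68781 ft/s, so 69.2 × 1.68781 = 116.8 ft/s.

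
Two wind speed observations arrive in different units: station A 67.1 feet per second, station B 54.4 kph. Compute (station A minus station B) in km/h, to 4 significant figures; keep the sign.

station A: 67.1 ft/s = 73.6275 km/h.
Difference: 73.6275 − 54.4000 = 19.23 km/h.

19.23 km/h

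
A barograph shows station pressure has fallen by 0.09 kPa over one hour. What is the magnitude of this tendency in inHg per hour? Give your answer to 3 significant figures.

0.09 kPa / 1 h × 0.2953 inHg/kPa = 0.0266 inHg/h.

0.0266 inHg per hour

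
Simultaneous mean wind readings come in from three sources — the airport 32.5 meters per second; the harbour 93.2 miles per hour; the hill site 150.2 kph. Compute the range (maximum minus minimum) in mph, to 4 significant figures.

the airport: 32.5 m/s = 72.7004 mph.
the hill site: 150.2 km/h = 93.3300 mph.
Spread: 93.3300 − 72.7004 = 20.63 mph.

20.63 mph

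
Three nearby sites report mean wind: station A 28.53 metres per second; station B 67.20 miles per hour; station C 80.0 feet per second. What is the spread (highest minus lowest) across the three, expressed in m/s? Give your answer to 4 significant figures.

station B: 67.20 mph = 30.04109 m/s.
station C: 80.0 ft/s = 24.38400 m/s.
Spread: 30.04109 − 24.38400 = 5.657 m/s.

5.657 m/s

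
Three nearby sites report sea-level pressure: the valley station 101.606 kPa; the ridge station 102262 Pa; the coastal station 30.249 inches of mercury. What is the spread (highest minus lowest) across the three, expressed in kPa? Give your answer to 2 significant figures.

0.83 kPa

the ridge station: 102262 Pa = 102.2620 kPa.
the coastal station: 30.249 inHg = 102.4349 kPa.
Spread: 102.4349 − 101.6060 = 0.83 kPa.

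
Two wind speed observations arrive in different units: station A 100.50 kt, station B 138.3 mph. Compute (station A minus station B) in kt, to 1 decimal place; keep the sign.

-19.7 kt

station B: 138.3 mph = 120.179 kt.
Difference: 100.500 − 120.179 = -19.7 kt.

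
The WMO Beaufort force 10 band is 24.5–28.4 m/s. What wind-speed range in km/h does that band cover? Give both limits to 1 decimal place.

88.2 to 102.2 km/h

24.5–28.4 m/s × 3.6 = 88.2–102.2 km/h.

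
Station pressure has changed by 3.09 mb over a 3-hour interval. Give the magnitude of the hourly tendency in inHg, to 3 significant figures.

0.0304 inHg per hour

3.09 mb / 3 h × 0.02953 inHg/mb = 0.0304 inHg/h.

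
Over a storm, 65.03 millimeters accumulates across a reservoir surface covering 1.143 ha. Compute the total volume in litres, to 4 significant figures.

Area: 1.143 ha = 11430 m².
1 mm over 1 m² is 1 L, so volume = 65.03 × 11430 = 743292.9 L ≈ 743300 L.

743300 litres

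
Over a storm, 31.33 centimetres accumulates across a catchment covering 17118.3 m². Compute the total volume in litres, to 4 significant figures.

5363000 litres

Depth: 31.33 cm × 10 = 313.3 mm.
1 mm over 1 m² is 1 L, so volume = 313.3 × 17118.3 = 5363163.4 L ≈ 5363000 L.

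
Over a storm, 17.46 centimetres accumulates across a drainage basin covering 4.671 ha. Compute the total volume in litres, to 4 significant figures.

Depth: 17.46 cm × 10 = 174.6 mm.
Area: 4.671 ha = 46710 m².
1 mm over 1 m² is 1 L, so volume = 174.6 × 46710 = 8155566 L ≈ 8156000 L.

8156000 litres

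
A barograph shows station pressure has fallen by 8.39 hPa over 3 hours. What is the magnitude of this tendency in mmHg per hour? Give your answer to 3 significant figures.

8.39 hPa / 3 h × 0.750062 mmHg/hPa = 2.10 mmHg/h.

2.10 mmHg per hour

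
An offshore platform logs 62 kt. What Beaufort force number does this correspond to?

Beaufort force 11

62 kt lies in the Beaufort 11 band (violent storm, 56–63 kt).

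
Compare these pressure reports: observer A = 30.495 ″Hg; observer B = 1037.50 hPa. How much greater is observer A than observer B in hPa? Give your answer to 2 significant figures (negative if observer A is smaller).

observer A: 30.495 inHg = 1032.679 hPa.
Difference: 1032.679 − 1037.500 = -4.8 hPa.

-4.8 hPa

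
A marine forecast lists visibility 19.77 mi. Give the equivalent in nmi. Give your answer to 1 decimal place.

1 SM = 0.868976 nmi, so 19.77 × 0.868976 = 17.2 nmi.

17.2 nmi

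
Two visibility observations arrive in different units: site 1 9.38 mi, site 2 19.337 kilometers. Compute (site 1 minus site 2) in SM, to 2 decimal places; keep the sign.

-2.64 SM

site 2: 19.337 km = 12.0155 SM.
Difference: 9.3800 − 12.0155 = -2.64 SM.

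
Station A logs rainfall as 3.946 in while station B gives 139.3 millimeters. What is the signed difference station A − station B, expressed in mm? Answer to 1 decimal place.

station A: 3.946 in = 100.228 mm.
Difference: 100.228 − 139.300 = -39.1 mm.

-39.1 mm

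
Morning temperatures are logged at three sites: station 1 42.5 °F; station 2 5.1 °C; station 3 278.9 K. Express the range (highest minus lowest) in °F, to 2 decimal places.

station 1: 42.5 °F = 5.833 °C.
station 3: 278.9 K = 5.750 °C.
Spread: 5.833 − 5.100 = 0.733 °C = 1.32 °F.

1.32 °F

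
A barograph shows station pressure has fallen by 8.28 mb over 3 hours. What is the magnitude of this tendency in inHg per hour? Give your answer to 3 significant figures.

0.0815 inHg per hour

8.28 mb / 3 h × 0.02953 inHg/mb = 0.0815 inHg/h.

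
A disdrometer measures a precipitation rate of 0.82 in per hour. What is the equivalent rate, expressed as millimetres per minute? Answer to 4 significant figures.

0.3471 mm/minute

0.82 in/hour × 25.4 mm/in × 0.0166667 hour/minute = 0.3471 mm/minute.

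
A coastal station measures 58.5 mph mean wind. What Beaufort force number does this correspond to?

Beaufort force 10

58.5 mph = 26.2 m/s, which is Beaufort 10 (storm, 24.5–28.4 m/s).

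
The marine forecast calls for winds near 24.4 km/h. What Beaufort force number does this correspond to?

24.4 km/h = 6.8 m/s, which is Beaufort 4 (moderate breeze, 5.5–7.9 m/s).

Beaufort force 4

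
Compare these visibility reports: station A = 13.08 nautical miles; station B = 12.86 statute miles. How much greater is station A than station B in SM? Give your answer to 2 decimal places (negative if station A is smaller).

2.19 SM

station A: 13.08 nmi = 15.0522 SM.
Difference: 15.0522 − 12.8600 = 2.19 SM.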